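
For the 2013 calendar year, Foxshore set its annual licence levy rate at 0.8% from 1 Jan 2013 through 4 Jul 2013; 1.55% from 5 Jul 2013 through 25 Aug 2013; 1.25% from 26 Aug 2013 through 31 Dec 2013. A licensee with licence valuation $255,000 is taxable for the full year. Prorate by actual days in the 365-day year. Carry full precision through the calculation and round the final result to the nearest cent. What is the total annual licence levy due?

1 Jan – 4 Jul 2013: 185 days at 0.8% → $255,000 × 0.8% × 185/365 = $1,033.9726
5 Jul – 25 Aug 2013: 52 days at 1.55% → $255,000 × 1.55% × 52/365 = $563.0959
26 Aug – 31 Dec 2013: 128 days at 1.25% → $255,000 × 1.25% × 128/365 = $1,117.8082
Total = $2,714.8767

$2,714.88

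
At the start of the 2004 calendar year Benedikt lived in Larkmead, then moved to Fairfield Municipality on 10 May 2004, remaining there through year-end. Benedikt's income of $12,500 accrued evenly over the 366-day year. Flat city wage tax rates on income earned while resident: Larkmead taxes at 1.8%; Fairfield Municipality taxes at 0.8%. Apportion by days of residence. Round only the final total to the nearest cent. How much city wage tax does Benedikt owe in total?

$144.40

Larkmead, 1 Jan – 9 May 2004: 130 days → $12,500 × 1.8% × 130/366 = $79.9180
Fairfield Municipality, 10 May – 31 Dec 2004: 236 days → $12,500 × 0.8% × 236/366 = $64.4809
Total = $144.3989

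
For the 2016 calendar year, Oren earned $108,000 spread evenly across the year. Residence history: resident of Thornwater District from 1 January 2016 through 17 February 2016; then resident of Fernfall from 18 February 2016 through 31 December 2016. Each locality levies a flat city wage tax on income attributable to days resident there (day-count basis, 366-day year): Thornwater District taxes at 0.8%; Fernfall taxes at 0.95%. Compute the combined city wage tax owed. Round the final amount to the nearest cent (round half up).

Thornwater District, 1 January – 17 February 2016: 48 days → $108,000 × 0.8% × 48/366 = $113.3115
Fernfall, 18 February – 31 December 2016: 318 days → $108,000 × 0.95% × 318/366 = $891.4426
Total = $1,004.7541

$1,004.75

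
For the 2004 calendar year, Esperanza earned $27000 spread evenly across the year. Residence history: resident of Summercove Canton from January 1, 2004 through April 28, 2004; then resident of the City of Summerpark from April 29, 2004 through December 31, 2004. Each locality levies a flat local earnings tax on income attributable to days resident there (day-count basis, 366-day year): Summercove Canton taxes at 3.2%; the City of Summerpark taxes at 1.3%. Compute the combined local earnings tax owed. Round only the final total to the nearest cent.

$517.80

Summercove Canton, January 1 – April 28, 2004: 119 days → $27000 × 3.2% × 119/366 = $280.9180
The City of Summerpark, April 29 – December 31, 2004: 247 days → $27000 × 1.3% × 247/366 = $236.8770
Total = $517.7951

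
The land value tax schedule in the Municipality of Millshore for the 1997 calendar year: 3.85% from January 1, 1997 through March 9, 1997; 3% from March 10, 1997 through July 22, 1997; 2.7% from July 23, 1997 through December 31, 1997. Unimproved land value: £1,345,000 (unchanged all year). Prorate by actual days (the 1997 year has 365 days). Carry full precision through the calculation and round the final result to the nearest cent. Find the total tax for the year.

January 1 – March 9, 1997: 68 days at 3.85% → £1,345,000 × 3.85% × 68/365 = £9,647.1507
March 10 – July 22, 1997: 135 days at 3% → £1,345,000 × 3% × 135/365 = £14,923.9726
July 23 – December 31, 1997: 162 days at 2.7% → £1,345,000 × 2.7% × 162/365 = £16,117.8904
Total = £40,689.0137

£40,689.01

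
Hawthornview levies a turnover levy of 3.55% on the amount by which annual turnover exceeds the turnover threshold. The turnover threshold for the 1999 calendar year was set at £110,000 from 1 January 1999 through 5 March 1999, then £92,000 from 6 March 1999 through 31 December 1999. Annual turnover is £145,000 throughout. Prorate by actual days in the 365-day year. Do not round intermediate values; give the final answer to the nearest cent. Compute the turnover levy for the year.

£1,769.46

1 January – 5 March 1999: 64 days, exemption £110,000 → (£145,000 − £110,000) × 3.55% × 64/365 = £217.8630
6 March – 31 December 1999: 301 days, exemption £92,000 → (£145,000 − £92,000) × 3.55% × 301/365 = £1,551.5932
Total = £1,769.4562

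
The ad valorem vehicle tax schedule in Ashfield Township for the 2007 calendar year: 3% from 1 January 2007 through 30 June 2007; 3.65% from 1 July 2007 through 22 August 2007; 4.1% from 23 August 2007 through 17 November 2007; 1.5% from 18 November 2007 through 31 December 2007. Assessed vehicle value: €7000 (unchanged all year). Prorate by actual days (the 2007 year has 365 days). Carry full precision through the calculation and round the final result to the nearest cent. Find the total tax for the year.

1 January – 30 June 2007: 181 days at 3% → €7000 × 3% × 181/365 = €104.1370
1 July – 22 August 2007: 53 days at 3.65% → €7000 × 3.65% × 53/365 = €37.1000
23 August – 17 November 2007: 87 days at 4.1% → €7000 × 4.1% × 87/365 = €68.4082
18 November – 31 December 2007: 44 days at 1.5% → €7000 × 1.5% × 44/365 = €12.6575
Total = €222.3027

€222.30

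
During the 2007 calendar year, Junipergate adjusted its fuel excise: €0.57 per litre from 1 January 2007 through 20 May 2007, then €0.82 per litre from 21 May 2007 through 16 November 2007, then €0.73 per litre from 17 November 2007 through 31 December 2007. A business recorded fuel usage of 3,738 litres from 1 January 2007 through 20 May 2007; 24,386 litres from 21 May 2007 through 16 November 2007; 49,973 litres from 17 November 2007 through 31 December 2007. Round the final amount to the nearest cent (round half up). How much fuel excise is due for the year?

€58,607.47

1 January – 20 May 2007: 3,738 litres at €0.57/litre → €2,130.66
21 May – 16 November 2007: 24,386 litres at €0.82/litre → €19,996.52
17 November – 31 December 2007: 49,973 litres at €0.73/litre → €36,480.29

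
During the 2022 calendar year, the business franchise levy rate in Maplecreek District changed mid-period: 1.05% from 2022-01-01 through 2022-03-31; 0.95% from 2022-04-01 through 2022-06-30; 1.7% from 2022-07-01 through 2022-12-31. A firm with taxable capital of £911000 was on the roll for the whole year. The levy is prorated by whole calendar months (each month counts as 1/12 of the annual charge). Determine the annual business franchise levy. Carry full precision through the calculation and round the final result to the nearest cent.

2022-01-01 to 2022-03-31: 3 months at 1.05% → £911000 × 1.05% × 3/12 = £2391.3750
2022-04-01 to 2022-06-30: 3 months at 0.95% → £911000 × 0.95% × 3/12 = £2163.6250
2022-07-01 to 2022-12-31: 6 months at 1.7% → £911000 × 1.7% × 6/12 = £7743.5000
Total = £12298.5000

£12298.50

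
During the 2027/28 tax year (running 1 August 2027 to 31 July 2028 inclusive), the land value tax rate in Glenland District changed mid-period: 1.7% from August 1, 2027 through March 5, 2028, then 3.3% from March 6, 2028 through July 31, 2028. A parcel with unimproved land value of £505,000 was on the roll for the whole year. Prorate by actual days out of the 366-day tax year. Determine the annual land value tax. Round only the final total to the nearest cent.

£11,852.32

August 1, 2027 – March 5, 2028: 218 days at 1.7% → £505,000 × 1.7% × 218/366 = £5,113.4699
March 6 – July 31, 2028: 148 days at 3.3% → £505,000 × 3.3% × 148/366 = £6,738.8525
Total = £11,852.3224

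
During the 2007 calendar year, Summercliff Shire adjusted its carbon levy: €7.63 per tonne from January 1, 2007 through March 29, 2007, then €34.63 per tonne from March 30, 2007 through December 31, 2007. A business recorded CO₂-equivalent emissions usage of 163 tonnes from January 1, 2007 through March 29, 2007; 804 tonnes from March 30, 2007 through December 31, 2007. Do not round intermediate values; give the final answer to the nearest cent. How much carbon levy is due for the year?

January 1 – March 29, 2007: 163 tonnes at €7.63/tonne → €1,243.69
March 30 – December 31, 2007: 804 tonnes at €34.63/tonne → €27,842.52

€29,086.21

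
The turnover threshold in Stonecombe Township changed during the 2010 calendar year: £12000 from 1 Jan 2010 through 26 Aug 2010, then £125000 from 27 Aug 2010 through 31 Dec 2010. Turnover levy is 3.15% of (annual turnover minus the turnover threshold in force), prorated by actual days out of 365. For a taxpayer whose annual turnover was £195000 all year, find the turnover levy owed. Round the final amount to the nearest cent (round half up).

1 Jan – 26 Aug 2010: 238 days, exemption £12000 → (£195000 − £12000) × 3.15% × 238/365 = £3758.7699
27 Aug – 31 Dec 2010: 127 days, exemption £125000 → (£195000 − £125000) × 3.15% × 127/365 = £767.2192
Total = £4525.9890

£4525.99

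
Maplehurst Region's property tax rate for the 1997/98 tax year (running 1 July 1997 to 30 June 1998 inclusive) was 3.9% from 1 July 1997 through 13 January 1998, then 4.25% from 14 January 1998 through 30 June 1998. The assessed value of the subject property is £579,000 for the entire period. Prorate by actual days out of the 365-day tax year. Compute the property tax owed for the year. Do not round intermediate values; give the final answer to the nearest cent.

£23,513.75

1 July 1997 – 13 January 1998: 197 days at 3.9% → £579,000 × 3.9% × 197/365 = £12,187.5534
14 January – 30 June 1998: 168 days at 4.25% → £579,000 × 4.25% × 168/365 = £11,326.1918
Total = £23,513.7452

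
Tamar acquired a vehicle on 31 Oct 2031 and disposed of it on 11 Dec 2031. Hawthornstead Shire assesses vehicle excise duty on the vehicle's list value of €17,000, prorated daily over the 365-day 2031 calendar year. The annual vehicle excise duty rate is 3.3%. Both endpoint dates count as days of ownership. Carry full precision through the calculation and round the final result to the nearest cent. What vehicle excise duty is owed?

Days held (31 Oct – 11 Dec 2031): 42 out of 365
Tax = €17,000 × 3.3% × 42/365 = €64.5534

€64.55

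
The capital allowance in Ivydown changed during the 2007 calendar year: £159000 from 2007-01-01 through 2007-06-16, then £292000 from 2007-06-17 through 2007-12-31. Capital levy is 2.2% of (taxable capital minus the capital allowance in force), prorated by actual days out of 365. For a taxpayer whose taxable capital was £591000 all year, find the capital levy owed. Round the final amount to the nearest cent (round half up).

2007-01-01 to 2007-06-16: 167 days, exemption £159000 → (£591000 − £159000) × 2.2% × 167/365 = £4348.4055
2007-06-17 to 2007-12-31: 198 days, exemption £292000 → (£591000 − £292000) × 2.2% × 198/365 = £3568.3397
Total = £7916.7452

£7916.75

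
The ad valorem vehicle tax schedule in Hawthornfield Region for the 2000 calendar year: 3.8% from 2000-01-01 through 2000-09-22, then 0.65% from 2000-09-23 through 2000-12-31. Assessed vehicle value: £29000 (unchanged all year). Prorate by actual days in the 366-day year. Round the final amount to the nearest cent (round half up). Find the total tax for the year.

2000-01-01 to 2000-09-22: 266 days at 3.8% → £29000 × 3.8% × 266/366 = £800.9071
2000-09-23 to 2000-12-31: 100 days at 0.65% → £29000 × 0.65% × 100/366 = £51.5027
Total = £852.4098

£852.41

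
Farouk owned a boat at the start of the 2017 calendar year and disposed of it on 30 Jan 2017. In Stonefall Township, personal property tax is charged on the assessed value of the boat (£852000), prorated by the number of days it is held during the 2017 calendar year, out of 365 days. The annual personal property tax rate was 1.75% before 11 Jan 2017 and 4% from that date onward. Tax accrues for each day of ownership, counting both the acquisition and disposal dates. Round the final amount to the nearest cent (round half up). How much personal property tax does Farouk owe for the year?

£2275.89

1 Jan – 10 Jan 2017: 10 days at 1.75% → £852000 × 1.75% × 10/365 = £408.4932
11 Jan – 30 Jan 2017: 20 days at 4% → £852000 × 4% × 20/365 = £1867.3973
Total = £2275.8904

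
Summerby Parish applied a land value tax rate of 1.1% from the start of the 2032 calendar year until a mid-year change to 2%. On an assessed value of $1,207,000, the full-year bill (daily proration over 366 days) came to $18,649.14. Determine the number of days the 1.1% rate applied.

185 days

Let d = days at the first rate; then 366 − d days at the second rate.
$1,207,000 × [1.1%·d + 2%·(366−d)] / 366 = $18,649.14
Solving gives d = 185, so the new rate took effect on 4 July 2032.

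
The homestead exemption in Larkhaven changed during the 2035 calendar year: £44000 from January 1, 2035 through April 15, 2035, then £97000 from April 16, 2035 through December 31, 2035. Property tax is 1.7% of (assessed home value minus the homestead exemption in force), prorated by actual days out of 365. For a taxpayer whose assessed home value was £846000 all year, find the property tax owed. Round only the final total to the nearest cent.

£12992.19

January 1 – April 15, 2035: 105 days, exemption £44000 → (£846000 − £44000) × 1.7% × 105/365 = £3922.1096
April 16 – December 31, 2035: 260 days, exemption £97000 → (£846000 − £97000) × 1.7% × 260/365 = £9070.0822
Total = £12992.1918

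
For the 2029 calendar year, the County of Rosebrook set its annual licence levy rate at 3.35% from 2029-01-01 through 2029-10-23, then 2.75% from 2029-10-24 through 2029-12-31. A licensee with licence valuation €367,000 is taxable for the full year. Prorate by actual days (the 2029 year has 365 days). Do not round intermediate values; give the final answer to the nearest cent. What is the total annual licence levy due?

2029-01-01 to 2029-10-23: 296 days at 3.35% → €367,000 × 3.35% × 296/365 = €9,970.3342
2029-10-24 to 2029-12-31: 69 days at 2.75% → €367,000 × 2.75% × 69/365 = €1,907.8973
Total = €11,878.2315

€11,878.23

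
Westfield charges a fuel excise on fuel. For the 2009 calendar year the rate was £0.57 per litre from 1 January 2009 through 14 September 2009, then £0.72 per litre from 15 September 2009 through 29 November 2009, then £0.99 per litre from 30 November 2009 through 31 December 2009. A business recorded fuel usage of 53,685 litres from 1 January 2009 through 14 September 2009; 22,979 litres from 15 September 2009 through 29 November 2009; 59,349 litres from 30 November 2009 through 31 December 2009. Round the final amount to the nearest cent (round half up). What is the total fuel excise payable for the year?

£105,900.84

1 January – 14 September 2009: 53,685 litres at £0.57/litre → £30,600.45
15 September – 29 November 2009: 22,979 litres at £0.72/litre → £16,544.88
30 November – 31 December 2009: 59,349 litres at £0.99/litre → £58,755.51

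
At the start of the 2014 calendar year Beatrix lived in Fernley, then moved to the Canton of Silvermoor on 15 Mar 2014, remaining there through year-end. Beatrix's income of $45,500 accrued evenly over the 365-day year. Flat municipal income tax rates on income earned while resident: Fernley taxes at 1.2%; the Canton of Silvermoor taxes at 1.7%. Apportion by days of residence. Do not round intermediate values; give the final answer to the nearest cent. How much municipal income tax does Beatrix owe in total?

Fernley, 1 Jan – 14 Mar 2014: 73 days → $45,500 × 1.2% × 73/365 = $109.2000
The Canton of Silvermoor, 15 Mar – 31 Dec 2014: 292 days → $45,500 × 1.7% × 292/365 = $618.8000
Total = $728.0000

$728.00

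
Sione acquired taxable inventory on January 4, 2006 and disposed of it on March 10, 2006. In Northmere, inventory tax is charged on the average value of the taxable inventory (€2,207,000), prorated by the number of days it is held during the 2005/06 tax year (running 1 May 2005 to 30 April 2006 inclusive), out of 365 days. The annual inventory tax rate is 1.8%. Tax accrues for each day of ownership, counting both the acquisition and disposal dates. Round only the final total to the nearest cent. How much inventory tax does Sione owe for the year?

€7,183.33

Days held (January 4 – March 10, 2006): 66 out of 365
Tax = €2,207,000 × 1.8% × 66/365 = €7,183.3315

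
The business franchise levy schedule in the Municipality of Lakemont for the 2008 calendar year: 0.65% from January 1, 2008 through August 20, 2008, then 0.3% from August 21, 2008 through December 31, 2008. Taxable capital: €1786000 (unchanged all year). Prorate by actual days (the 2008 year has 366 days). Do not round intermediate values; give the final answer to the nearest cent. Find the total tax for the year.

€9337.46

January 1 – August 20, 2008: 233 days at 0.65% → €1786000 × 0.65% × 233/366 = €7390.4290
August 21 – December 31, 2008: 133 days at 0.3% → €1786000 × 0.3% × 133/366 = €1947.0328
Total = €9337.4617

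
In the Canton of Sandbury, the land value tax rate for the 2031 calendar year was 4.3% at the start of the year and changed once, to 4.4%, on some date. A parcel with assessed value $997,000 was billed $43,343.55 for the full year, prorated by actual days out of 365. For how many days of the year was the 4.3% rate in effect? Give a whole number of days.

Let d = days at the first rate; then 365 − d days at the second rate.
$997,000 × [4.3%·d + 4.4%·(365−d)] / 365 = $43,343.55
Solving gives d = 192, so the new rate took effect on 12 July 2031.

192 days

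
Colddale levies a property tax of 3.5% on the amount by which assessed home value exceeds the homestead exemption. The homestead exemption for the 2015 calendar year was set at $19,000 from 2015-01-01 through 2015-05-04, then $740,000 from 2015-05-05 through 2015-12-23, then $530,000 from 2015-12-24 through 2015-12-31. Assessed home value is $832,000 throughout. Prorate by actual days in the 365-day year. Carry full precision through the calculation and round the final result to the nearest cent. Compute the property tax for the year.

2015-01-01 to 2015-05-04: 124 days, exemption $19,000 → ($832,000 − $19,000) × 3.5% × 124/365 = $9,666.9041
2015-05-05 to 2015-12-23: 233 days, exemption $740,000 → ($832,000 − $740,000) × 3.5% × 233/365 = $2,055.5068
2015-12-24 to 2015-12-31: 8 days, exemption $530,000 → ($832,000 − $530,000) × 3.5% × 8/365 = $231.6712
Total = $11,954.0822

$11,954.08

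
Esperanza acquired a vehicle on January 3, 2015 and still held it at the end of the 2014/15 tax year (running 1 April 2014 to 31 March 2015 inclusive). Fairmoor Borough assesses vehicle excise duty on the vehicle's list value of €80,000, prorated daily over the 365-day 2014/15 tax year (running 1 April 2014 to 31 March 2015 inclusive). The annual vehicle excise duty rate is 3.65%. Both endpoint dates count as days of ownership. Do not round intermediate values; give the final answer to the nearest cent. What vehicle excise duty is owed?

Days held (January 3 – March 31, 2015): 88 out of 365
Tax = €80,000 × 3.65% × 88/365 = €704.0000

€704.00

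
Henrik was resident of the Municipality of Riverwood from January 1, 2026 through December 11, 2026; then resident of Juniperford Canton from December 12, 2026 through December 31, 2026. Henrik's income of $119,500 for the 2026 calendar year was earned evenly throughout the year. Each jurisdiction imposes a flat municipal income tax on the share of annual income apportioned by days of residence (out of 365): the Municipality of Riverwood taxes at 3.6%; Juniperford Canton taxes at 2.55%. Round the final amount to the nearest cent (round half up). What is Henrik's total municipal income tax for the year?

$4,233.25

The Municipality of Riverwood, January 1 – December 11, 2026: 345 days → $119,500 × 3.6% × 345/365 = $4,066.2740
Juniperford Canton, December 12 – December 31, 2026: 20 days → $119,500 × 2.55% × 20/365 = $166.9726
Total = $4,233.2466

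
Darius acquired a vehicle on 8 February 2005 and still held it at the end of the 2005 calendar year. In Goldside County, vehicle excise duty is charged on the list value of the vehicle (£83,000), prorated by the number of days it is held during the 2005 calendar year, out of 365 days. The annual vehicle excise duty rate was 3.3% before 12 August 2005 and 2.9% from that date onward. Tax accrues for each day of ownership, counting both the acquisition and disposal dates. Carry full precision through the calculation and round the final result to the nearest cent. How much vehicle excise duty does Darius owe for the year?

8 February – 11 August 2005: 185 days at 3.3% → £83,000 × 3.3% × 185/365 = £1,388.2603
12 August – 31 December 2005: 142 days at 2.9% → £83,000 × 2.9% × 142/365 = £936.4219
Total = £2,324.6822

£2,324.68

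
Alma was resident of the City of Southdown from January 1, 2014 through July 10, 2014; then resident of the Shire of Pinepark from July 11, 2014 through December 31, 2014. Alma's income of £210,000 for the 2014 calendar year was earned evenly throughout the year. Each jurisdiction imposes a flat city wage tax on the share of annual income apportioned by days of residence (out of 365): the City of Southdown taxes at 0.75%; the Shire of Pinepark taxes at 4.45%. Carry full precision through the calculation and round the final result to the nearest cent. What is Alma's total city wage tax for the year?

The City of Southdown, January 1 – July 10, 2014: 191 days → £210,000 × 0.75% × 191/365 = £824.1781
The Shire of Pinepark, July 11 – December 31, 2014: 174 days → £210,000 × 4.45% × 174/365 = £4,454.8767
Total = £5,279.0548

£5,279.05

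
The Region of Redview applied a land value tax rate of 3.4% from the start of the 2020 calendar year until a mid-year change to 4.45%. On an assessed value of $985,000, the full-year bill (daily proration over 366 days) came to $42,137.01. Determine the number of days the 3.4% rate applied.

60 days

Let d = days at the first rate; then 366 − d days at the second rate.
$985,000 × [3.4%·d + 4.45%·(366−d)] / 366 = $42,137.01
Solving gives d = 60, so the new rate took effect on March 1, 2020.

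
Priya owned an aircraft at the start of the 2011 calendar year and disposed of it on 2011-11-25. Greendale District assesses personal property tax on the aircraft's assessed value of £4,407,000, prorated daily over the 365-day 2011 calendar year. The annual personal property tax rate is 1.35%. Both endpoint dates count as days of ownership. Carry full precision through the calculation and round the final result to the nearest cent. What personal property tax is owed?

Days held (2011-01-01 to 2011-11-25): 329 out of 365
Tax = £4,407,000 × 1.35% × 329/365 = £53,626.5493

£53,626.55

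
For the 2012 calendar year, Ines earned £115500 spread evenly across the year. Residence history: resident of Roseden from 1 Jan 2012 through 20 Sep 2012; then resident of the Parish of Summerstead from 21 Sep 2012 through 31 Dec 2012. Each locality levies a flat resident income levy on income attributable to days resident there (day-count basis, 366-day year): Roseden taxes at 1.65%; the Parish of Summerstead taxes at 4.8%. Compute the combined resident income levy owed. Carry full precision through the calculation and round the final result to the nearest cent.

Roseden, 1 Jan – 20 Sep 2012: 264 days → £115500 × 1.65% × 264/366 = £1374.6393
The Parish of Summerstead, 21 Sep – 31 Dec 2012: 102 days → £115500 × 4.8% × 102/366 = £1545.0492
Total = £2919.6885

£2919.69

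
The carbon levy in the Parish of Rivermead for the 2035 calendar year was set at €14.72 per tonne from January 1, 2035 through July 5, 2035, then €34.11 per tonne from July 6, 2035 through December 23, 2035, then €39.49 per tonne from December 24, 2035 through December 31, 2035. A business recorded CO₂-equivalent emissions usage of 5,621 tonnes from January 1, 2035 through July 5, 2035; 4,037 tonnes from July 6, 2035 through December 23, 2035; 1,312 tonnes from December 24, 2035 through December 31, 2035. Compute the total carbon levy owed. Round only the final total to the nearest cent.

January 1 – July 5, 2035: 5,621 tonnes at €14.72/tonne → €82,741.12
July 6 – December 23, 2035: 4,037 tonnes at €34.11/tonne → €137,702.07
December 24 – December 31, 2035: 1,312 tonnes at €39.49/tonne → €51,810.88

€272,254.07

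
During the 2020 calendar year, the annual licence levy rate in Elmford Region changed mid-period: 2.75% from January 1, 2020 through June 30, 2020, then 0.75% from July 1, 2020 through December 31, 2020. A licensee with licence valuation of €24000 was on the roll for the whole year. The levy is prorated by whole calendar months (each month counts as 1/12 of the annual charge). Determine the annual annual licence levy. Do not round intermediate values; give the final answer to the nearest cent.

January 1 – June 30, 2020: 6 months at 2.75% → €24000 × 2.75% × 6/12 = €330.0000
July 1 – December 31, 2020: 6 months at 0.75% → €24000 × 0.75% × 6/12 = €90.0000
Total = €420.0000

€420.00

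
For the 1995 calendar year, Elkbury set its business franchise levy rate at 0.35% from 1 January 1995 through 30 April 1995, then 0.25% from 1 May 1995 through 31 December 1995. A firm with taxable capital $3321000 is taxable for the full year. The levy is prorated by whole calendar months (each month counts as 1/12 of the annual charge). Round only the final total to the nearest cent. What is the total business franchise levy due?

1 January – 30 April 1995: 4 months at 0.35% → $3321000 × 0.35% × 4/12 = $3874.5000
1 May – 31 December 1995: 8 months at 0.25% → $3321000 × 0.25% × 8/12 = $5535.0000
Total = $9409.5000

$9409.50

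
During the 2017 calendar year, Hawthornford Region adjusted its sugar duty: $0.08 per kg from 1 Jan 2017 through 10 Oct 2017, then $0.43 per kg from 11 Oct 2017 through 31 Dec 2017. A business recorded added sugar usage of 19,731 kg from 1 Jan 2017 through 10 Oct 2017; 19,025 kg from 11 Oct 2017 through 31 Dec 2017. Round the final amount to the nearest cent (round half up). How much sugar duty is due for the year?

1 Jan – 10 Oct 2017: 19,731 kg at $0.08/kg → $1578.48
11 Oct – 31 Dec 2017: 19,025 kg at $0.43/kg → $8180.75

$9759.23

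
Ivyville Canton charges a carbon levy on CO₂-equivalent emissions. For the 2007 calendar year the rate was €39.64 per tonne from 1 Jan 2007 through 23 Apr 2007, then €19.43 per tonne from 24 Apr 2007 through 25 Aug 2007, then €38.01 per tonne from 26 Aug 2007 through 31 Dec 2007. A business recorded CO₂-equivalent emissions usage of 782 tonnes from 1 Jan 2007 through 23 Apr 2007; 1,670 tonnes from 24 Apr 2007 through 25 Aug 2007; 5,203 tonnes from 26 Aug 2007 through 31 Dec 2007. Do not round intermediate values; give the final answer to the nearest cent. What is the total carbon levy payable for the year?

€261,212.61

1 Jan – 23 Apr 2007: 782 tonnes at €39.64/tonne → €30,998.48
24 Apr – 25 Aug 2007: 1,670 tonnes at €19.43/tonne → €32,448.10
26 Aug – 31 Dec 2007: 5,203 tonnes at €38.01/tonne → €197,766.03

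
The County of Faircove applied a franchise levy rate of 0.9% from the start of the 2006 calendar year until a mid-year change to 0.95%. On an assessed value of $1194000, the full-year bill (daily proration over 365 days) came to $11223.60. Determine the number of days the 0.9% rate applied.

Let d = days at the first rate; then 365 − d days at the second rate.
$1194000 × [0.9%·d + 0.95%·(365−d)] / 365 = $11223.60
Solving gives d = 73, so the new rate took effect on 15 March 2006.

73 days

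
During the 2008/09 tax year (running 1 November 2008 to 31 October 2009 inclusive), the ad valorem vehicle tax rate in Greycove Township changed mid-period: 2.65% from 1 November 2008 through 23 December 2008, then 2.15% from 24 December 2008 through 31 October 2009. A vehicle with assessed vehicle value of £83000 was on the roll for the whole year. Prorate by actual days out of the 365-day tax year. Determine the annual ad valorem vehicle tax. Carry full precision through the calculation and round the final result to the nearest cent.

£1844.76

1 November – 23 December 2008: 53 days at 2.65% → £83000 × 2.65% × 53/365 = £319.3795
24 December 2008 – 31 October 2009: 312 days at 2.15% → £83000 × 2.15% × 312/365 = £1525.3808
Total = £1844.7603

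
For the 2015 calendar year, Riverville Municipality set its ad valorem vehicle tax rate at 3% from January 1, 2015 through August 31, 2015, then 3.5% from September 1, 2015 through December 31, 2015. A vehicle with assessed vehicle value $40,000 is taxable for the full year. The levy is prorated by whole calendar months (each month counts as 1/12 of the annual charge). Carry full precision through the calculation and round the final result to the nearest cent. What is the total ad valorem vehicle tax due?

$1,266.67

January 1 – August 31, 2015: 8 months at 3% → $40,000 × 3% × 8/12 = $800.0000
September 1 – December 31, 2015: 4 months at 3.5% → $40,000 × 3.5% × 4/12 = $466.6667
Total = $1,266.6667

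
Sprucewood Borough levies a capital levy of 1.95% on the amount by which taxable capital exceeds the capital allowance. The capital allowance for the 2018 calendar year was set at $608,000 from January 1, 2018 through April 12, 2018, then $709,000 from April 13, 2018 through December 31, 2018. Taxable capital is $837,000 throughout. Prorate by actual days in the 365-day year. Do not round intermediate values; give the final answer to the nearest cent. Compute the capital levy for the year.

January 1 – April 12, 2018: 102 days, exemption $608,000 → ($837,000 − $608,000) × 1.95% × 102/365 = $1,247.8932
April 13 – December 31, 2018: 263 days, exemption $709,000 → ($837,000 − $709,000) × 1.95% × 263/365 = $1,798.4877
Total = $3,046.3808

$3,046.38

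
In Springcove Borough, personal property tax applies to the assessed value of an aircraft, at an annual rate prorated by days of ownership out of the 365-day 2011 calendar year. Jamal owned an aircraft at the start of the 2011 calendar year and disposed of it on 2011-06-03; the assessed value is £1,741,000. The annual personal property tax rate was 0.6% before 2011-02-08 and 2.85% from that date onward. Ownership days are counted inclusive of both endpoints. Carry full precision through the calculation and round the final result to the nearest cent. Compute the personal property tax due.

£16,856.70

2011-01-01 to 2011-02-07: 38 days at 0.6% → £1,741,000 × 0.6% × 38/365 = £1,087.5288
2011-02-08 to 2011-06-03: 116 days at 2.85% → £1,741,000 × 2.85% × 116/365 = £15,769.1671
Total = £16,856.6959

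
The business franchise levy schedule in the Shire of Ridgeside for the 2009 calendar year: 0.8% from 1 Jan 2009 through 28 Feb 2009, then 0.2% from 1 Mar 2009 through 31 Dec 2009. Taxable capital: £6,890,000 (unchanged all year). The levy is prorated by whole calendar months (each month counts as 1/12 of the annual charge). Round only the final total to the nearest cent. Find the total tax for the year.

£20,670.00

1 Jan – 28 Feb 2009: 2 months at 0.8% → £6,890,000 × 0.8% × 2/12 = £9,186.6667
1 Mar – 31 Dec 2009: 10 months at 0.2% → £6,890,000 × 0.2% × 10/12 = £11,483.3333
Total = £20,670.0000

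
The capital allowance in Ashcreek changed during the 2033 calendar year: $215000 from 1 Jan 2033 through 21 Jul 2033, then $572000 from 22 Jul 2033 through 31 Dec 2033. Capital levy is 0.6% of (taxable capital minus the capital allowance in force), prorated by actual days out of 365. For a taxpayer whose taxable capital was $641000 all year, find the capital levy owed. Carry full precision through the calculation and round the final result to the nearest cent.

1 Jan – 21 Jul 2033: 202 days, exemption $215000 → ($641000 − $215000) × 0.6% × 202/365 = $1414.5534
22 Jul – 31 Dec 2033: 163 days, exemption $572000 → ($641000 − $572000) × 0.6% × 163/365 = $184.8822
Total = $1599.4356

$1599.44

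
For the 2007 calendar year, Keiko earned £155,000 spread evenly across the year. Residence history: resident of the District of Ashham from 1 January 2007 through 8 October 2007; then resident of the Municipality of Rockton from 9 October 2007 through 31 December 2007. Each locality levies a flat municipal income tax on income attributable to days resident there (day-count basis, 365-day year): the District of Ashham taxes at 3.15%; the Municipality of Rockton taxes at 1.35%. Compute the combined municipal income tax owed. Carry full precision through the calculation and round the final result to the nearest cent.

The District of Ashham, 1 January – 8 October 2007: 281 days → £155,000 × 3.15% × 281/365 = £3,758.8562
The Municipality of Rockton, 9 October – 31 December 2007: 84 days → £155,000 × 1.35% × 84/365 = £481.5616
Total = £4,240.4178

£4,240.42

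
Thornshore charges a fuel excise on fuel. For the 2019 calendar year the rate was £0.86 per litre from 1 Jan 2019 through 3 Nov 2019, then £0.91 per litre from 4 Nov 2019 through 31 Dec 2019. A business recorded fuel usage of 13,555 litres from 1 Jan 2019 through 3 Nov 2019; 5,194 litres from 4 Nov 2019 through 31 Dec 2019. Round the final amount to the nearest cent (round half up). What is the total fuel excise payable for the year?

£16,383.84

1 Jan – 3 Nov 2019: 13,555 litres at £0.86/litre → £11,657.30
4 Nov – 31 Dec 2019: 5,194 litres at £0.91/litre → £4,726.54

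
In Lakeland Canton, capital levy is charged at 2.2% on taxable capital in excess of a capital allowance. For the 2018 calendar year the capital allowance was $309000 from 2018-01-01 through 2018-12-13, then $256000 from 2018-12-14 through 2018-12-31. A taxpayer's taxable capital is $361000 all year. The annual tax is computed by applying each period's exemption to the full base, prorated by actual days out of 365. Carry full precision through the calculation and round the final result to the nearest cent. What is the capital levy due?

2018-01-01 to 2018-12-13: 347 days, exemption $309000 → ($361000 − $309000) × 2.2% × 347/365 = $1087.5836
2018-12-14 to 2018-12-31: 18 days, exemption $256000 → ($361000 − $256000) × 2.2% × 18/365 = $113.9178
Total = $1201.5014

$1201.50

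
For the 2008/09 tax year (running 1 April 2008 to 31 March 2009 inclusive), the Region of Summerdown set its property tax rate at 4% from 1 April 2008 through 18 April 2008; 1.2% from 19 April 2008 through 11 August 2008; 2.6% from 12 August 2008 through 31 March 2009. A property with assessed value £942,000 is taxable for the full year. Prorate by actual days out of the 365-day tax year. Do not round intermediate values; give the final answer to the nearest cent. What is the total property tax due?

£20,987.24

1 April – 18 April 2008: 18 days at 4% → £942,000 × 4% × 18/365 = £1,858.1918
19 April – 11 August 2008: 115 days at 1.2% → £942,000 × 1.2% × 115/365 = £3,561.5342
12 August 2008 – 31 March 2009: 232 days at 2.6% → £942,000 × 2.6% × 232/365 = £15,567.5178
Total = £20,987.2438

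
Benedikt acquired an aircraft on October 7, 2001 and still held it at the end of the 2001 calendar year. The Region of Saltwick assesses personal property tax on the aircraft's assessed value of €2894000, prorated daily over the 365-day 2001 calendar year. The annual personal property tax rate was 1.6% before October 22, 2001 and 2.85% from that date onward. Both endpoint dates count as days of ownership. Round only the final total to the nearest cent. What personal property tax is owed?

€17946.76

October 7 – October 21, 2001: 15 days at 1.6% → €2894000 × 1.6% × 15/365 = €1902.9041
October 22 – December 31, 2001: 71 days at 2.85% → €2894000 × 2.85% × 71/365 = €16043.8603
Total = €17946.7644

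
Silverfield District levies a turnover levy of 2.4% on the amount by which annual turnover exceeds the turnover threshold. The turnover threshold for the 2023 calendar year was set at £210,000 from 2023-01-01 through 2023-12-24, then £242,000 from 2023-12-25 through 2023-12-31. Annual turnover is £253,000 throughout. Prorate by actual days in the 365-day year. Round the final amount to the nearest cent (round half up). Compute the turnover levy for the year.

2023-01-01 to 2023-12-24: 358 days, exemption £210,000 → (£253,000 − £210,000) × 2.4% × 358/365 = £1,012.2082
2023-12-25 to 2023-12-31: 7 days, exemption £242,000 → (£253,000 − £242,000) × 2.4% × 7/365 = £5.0630
Total = £1,017.2712

£1,017.27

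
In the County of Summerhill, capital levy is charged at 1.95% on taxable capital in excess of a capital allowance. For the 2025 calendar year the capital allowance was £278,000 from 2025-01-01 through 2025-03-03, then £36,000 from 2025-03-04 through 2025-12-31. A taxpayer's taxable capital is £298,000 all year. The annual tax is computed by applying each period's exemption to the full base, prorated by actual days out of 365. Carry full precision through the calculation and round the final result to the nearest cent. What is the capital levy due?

2025-01-01 to 2025-03-03: 62 days, exemption £278,000 → (£298,000 − £278,000) × 1.95% × 62/365 = £66.2466
2025-03-04 to 2025-12-31: 303 days, exemption £36,000 → (£298,000 − £36,000) × 1.95% × 303/365 = £4,241.1699
Total = £4,307.4164

£4,307.42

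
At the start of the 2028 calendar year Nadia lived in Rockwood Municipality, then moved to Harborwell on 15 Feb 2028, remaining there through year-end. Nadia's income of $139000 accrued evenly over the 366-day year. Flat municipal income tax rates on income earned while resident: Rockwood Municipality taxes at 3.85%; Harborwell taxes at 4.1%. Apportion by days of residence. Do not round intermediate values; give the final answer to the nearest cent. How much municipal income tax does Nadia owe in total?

$5656.27

Rockwood Municipality, 1 Jan – 14 Feb 2028: 45 days → $139000 × 3.85% × 45/366 = $657.9713
Harborwell, 15 Feb – 31 Dec 2028: 321 days → $139000 × 4.1% × 321/366 = $4998.3033
Total = $5656.2746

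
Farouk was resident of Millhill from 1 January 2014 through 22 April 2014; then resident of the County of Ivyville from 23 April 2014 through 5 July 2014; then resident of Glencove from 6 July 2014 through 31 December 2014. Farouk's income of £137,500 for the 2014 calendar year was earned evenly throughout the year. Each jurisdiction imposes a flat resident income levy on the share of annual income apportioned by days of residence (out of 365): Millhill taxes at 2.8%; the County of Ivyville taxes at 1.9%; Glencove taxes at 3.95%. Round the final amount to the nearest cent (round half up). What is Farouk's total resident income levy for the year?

Millhill, 1 January – 22 April 2014: 112 days → £137,500 × 2.8% × 112/365 = £1,181.3699
The County of Ivyville, 23 April – 5 July 2014: 74 days → £137,500 × 1.9% × 74/365 = £529.6575
Glencove, 6 July – 31 December 2014: 179 days → £137,500 × 3.95% × 179/365 = £2,663.5445
Total = £4,374.5719

£4,374.57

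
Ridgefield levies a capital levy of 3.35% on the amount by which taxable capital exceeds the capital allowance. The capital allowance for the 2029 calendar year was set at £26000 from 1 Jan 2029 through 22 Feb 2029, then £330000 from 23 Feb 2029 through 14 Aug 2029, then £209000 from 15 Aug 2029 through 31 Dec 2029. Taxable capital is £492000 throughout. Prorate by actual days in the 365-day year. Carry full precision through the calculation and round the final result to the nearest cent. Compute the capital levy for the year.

£8449.43

1 Jan – 22 Feb 2029: 53 days, exemption £26000 → (£492000 − £26000) × 3.35% × 53/365 = £2266.8027
23 Feb – 14 Aug 2029: 173 days, exemption £330000 → (£492000 − £330000) × 3.35% × 173/365 = £2572.2493
15 Aug – 31 Dec 2029: 139 days, exemption £209000 → (£492000 − £209000) × 3.35% × 139/365 = £3610.3822
Total = £8449.4342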